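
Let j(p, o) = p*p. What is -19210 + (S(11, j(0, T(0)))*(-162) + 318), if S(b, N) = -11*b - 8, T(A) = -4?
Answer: 2006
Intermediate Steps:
j(p, o) = p²
S(b, N) = -8 - 11*b
-19210 + (S(11, j(0, T(0)))*(-162) + 318) = -19210 + ((-8 - 11*11)*(-162) + 318) = -19210 + ((-8 - 121)*(-162) + 318) = -19210 + (-129*(-162) + 318) = -19210 + (20898 + 318) = -19210 + 21216 = 2006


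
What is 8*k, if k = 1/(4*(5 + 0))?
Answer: ⅖ ≈ 0.40000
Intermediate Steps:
k = 1/20 (k = 1/(4*5) = 1/20 ≈ 0.050000)
8*k = 8*(1/20) = ⅖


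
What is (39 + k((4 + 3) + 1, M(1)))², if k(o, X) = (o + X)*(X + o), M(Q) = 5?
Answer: 43264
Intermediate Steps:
k(o, X) = (X + o)² (k(o, X) = (X + o)*(X + o) = (X + o)²)
(39 + k((4 + 3) + 1, M(1)))² = (39 + (5 + ((4 + 3) + 1))²)² = (39 + (5 + (7 + 1))²)² = (39 + (5 + 8)²)² = (39 + 13²)² = (39 + 169)² = 208² = 43264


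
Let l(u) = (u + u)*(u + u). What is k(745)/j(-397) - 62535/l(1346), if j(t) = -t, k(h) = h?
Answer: 5374087285/2877005008 ≈ 1.8679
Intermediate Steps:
l(u) = 4*u² (l(u) = (2*u)*(2*u) = 4*u²)
k(745)/j(-397) - 62535/l(1346) = 745/((-1*(-397))) - 62535/(4*1346²) = 745/397 - 62535/(4*1811716) = 745*(1/397) - 62535/7246864 = 745/397 - 62535*1/7246864 = 745/397 - 62535/7246864 = 5374087285/2877005008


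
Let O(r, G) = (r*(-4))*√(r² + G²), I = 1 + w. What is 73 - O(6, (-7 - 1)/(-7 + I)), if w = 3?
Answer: 73 + 16*√97 ≈ 230.58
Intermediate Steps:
I = 4 (I = 1 + 3 = 4)
O(r, G) = -4*r*√(G² + r²) (O(r, G) = (-4*r)*√(G² + r²) = -4*r*√(G² + r²))
73 - O(6, (-7 - 1)/(-7 + I)) = 73 - (-4)*6*√(((-7 - 1)/(-7 + 4))² + 6²) = 73 - (-4)*6*√((-8/(-3))² + 36) = 73 - (-4)*6*√((-8*(-⅓))² + 36) = 73 - (-4)*6*√((8/3)² + 36) = 73 - (-4)*6*√(64/9 + 36) = 73 - (-4)*6*√(388/9) = 73 - (-4)*6*2*√97/3 = 73 - (-16)*√97 = 73 + 16*√97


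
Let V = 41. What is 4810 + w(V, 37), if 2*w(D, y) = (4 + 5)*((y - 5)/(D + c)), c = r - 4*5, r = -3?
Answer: 4818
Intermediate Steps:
c = -23 (c = -3 - 4*5 = -3 - 20 = -23)
w(D, y) = 9*(-5 + y)/(2*(-23 + D)) (w(D, y) = ((4 + 5)*((y - 5)/(D - 23)))/2 = (9*((-5 + y)/(-23 + D)))/2 = (9*(-5 + y)/(-23 + D))/2 = 9*(-5 + y)/(2*(-23 + D)))
4810 + w(V, 37) = 4810 + 9*(-5 + 37)/(2*(-23 + 41)) = 4810 + (9/2)*32/18 = 4810 + (9/2)*(1/18)*32 = 4810 + 8 = 4818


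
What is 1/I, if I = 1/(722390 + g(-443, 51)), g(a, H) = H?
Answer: 722441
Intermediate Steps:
I = 1/722441 (I = 1/(722390 + 51) = 1/722441 ≈ 1.3842e-6)
1/I = 1/(1/722441) = 722441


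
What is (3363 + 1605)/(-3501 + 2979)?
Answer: -276/29 ≈ -9.5172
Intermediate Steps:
(3363 + 1605)/(-3501 + 2979) = 4968/(-522) = 4968*(-1/522) = -276/29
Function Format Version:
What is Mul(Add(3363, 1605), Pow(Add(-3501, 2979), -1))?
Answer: Rational(-276, 29) ≈ -9.5172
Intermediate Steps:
Mul(Add(3363, 1605), Pow(Add(-3501, 2979), -1)) = Mul(4968, Pow(-522, -1)) = Mul(4968, Rational(-1, 522)) = Rational(-276, 29)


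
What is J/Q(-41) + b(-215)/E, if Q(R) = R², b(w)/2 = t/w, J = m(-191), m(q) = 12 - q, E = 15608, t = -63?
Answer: 340711483/2820482660 ≈ 0.12080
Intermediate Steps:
J = 203 (J = 12 - 1*(-191) = 12 + 191 = 203)
b(w) = -126/w (b(w) = 2*(-63/w) = -126/w)
J/Q(-41) + b(-215)/E = 203/((-41)²) - 126/(-215)/15608 = 203/1681 - 126*(-1/215)*(1/15608) = 203*(1/1681) + (126/215)*(1/15608) = 203/1681 + 63/1677860 = 340711483/2820482660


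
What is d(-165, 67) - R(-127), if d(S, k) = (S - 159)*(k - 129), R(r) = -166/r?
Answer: 2551010/127 ≈ 20087.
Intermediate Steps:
d(S, k) = (-159 + S)*(-129 + k)
d(-165, 67) - R(-127) = (20511 - 159*67 - 129*(-165) - 165*67) - (-166)/(-127) = (20511 - 10653 + 21285 - 11055) - (-166)*(-1)/127 = 20088 - 1*166/127 = 20088 - 166/127 = 2551010/127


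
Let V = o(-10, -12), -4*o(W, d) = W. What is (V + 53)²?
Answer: 12321/4 ≈ 3080.3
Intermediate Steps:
o(W, d) = -W/4
V = 5/2 (V = -¼*(-10) = 5/2 ≈ 2.5000)
(V + 53)² = (5/2 + 53)² = (111/2)² = 12321/4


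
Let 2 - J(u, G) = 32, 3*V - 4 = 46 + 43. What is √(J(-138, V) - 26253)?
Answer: I*√26283 ≈ 162.12*I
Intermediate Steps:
V = 31 (V = 4/3 + (46 + 43)/3 = 4/3 + (⅓)*89 = 4/3 + 89/3 = 31)
J(u, G) = -30 (J(u, G) = 2 - 1*32 = 2 - 32 = -30)
√(J(-138, V) - 26253) = √(-30 - 26253) = √(-26283) = I*√26283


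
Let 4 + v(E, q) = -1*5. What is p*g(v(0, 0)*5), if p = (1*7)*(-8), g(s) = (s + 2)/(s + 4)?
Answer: -2408/41 ≈ -58.732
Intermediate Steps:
v(E, q) = -9 (v(E, q) = -4 - 1*5 = -4 - 5 = -9)
g(s) = (2 + s)/(4 + s)
p = -56 (p = 7*(-8) = -56)
p*g(v(0, 0)*5) = -56*(2 - 9*5)/(4 - 9*5) = -56*(2 - 45)/(4 - 45) = -56*(-43)/(-41) = -(-56)*(-43)/41 = -56*43/41 = -2408/41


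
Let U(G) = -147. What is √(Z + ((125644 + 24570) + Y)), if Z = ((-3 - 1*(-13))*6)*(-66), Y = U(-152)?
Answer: √146107 ≈ 382.24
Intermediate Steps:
Y = -147
Z = -3960 (Z = ((-3 + 13)*6)*(-66) = (10*6)*(-66) = 60*(-66) = -3960)
√(Z + ((125644 + 24570) + Y)) = √(-3960 + ((125644 + 24570) - 147)) = √(-3960 + (150214 - 147)) = √(-3960 + 150067) = √146107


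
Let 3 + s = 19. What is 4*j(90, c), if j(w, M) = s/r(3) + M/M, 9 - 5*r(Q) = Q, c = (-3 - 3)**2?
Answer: 172/3 ≈ 57.333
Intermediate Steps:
c = 36 (c = (-6)**2 = 36)
r(Q) = 9/5 - Q/5
s = 16 (s = -3 + 19 = 16)
j(w, M) = 43/3 (j(w, M) = 16/(9/5 - 1/5*3) + M/M = 16/(9/5 - 3/5) + 1 = 16/(6/5) + 1 = 16*(5/6) + 1 = 40/3 + 1 = 43/3)
4*j(90, c) = 4*(43/3) = 172/3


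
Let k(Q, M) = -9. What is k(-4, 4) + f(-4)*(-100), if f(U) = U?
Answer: 391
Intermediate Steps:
k(-4, 4) + f(-4)*(-100) = -9 - 4*(-100) = -9 + 400 = 391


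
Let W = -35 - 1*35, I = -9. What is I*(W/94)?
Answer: 315/47 ≈ 6.7021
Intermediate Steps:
W = -70 (W = -35 - 35 = -70)
I*(W/94) = -(-630)/94 = -9*(-35/47) = 315/47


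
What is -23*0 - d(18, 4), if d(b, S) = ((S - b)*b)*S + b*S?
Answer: 936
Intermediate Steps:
d(b, S) = S*b + S*b*(S - b) (d(b, S) = (b*(S - b))*S + S*b = S*b*(S - b) + S*b = S*b + S*b*(S - b))
-23*0 - d(18, 4) = -23*0 - 4*18*(1 + 4 - 1*18) = 0 - 4*18*(1 + 4 - 18) = 0 - 4*18*(-13) = 0 - 1*(-936) = 0 + 936 = 936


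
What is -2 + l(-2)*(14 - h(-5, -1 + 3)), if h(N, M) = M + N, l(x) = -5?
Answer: -87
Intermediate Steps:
-2 + l(-2)*(14 - h(-5, -1 + 3)) = -2 - 5*(14 - ((-1 + 3) - 5)) = -2 - 5*(14 - (2 - 5)) = -2 - 5*(14 - 1*(-3)) = -2 - 5*(14 + 3) = -2 - 5*17 = -2 - 85 = -87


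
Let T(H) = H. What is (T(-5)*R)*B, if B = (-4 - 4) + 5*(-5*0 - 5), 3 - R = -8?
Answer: 1815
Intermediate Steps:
R = 11 (R = 3 - 1*(-8) = 3 + 8 = 11)
B = -33 (B = -8 + 5*(0 - 5) = -8 + 5*(-5) = -8 - 25 = -33)
(T(-5)*R)*B = -5*11*(-33) = -55*(-33) = 1815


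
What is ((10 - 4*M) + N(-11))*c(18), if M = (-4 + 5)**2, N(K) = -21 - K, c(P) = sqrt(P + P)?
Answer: -24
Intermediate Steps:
c(P) = sqrt(2)*sqrt(P) (c(P) = sqrt(2*P) = sqrt(2)*sqrt(P))
M = 1 (M = 1**2 = 1)
((10 - 4*M) + N(-11))*c(18) = ((10 - 4*1) + (-21 - 1*(-11)))*(sqrt(2)*sqrt(18)) = ((10 - 4) + (-21 + 11))*(sqrt(2)*(3*sqrt(2))) = (6 - 10)*6 = -4*6 = -24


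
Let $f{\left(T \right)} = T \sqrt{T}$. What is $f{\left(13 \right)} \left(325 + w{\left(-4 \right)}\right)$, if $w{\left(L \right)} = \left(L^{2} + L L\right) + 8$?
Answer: $4745 \sqrt{13} \approx 17108.0$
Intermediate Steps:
$f{\left(T \right)} = T^{\frac{3}{2}}$
$w{\left(L \right)} = 8 + 2 L^{2}$ ($w{\left(L \right)} = \left(L^{2} + L^{2}\right) + 8 = 2 L^{2} + 8 = 8 + 2 L^{2}$)
$f{\left(13 \right)} \left(325 + w{\left(-4 \right)}\right) = 13^{\frac{3}{2}} \left(325 + \left(8 + 2 \left(-4\right)^{2}\right)\right) = 13 \sqrt{13} \left(325 + \left(8 + 2 \cdot 16\right)\right) = 13 \sqrt{13} \left(325 + \left(8 + 32\right)\right) = 13 \sqrt{13} \left(325 + 40\right) = 13 \sqrt{13} \cdot 365 = 4745 \sqrt{13}$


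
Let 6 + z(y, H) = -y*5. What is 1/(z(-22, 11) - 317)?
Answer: -1/213 ≈ -0.0046948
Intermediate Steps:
z(y, H) = -6 - 5*y (z(y, H) = -6 - y*5 = -6 - 5*y)
1/(z(-22, 11) - 317) = 1/((-6 - 5*(-22)) - 317) = 1/((-6 + 110) - 317) = 1/(104 - 317) = 1/(-213) = -1/213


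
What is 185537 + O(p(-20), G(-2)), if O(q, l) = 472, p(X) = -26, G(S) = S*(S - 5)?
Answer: 186009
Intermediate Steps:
G(S) = S*(-5 + S)
185537 + O(p(-20), G(-2)) = 185537 + 472 = 186009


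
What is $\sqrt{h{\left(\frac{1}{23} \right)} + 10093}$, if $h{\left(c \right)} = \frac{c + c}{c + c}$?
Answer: $7 \sqrt{206} \approx 100.47$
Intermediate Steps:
$h{\left(c \right)} = 1$ ($h{\left(c \right)} = \frac{2 c}{2 c} = 2 c \frac{1}{2 c} = 1$)
$\sqrt{h{\left(\frac{1}{23} \right)} + 10093} = \sqrt{1 + 10093} = \sqrt{10094} = 7 \sqrt{206}$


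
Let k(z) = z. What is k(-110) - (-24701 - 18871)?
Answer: 43462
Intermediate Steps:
k(-110) - (-24701 - 18871) = -110 - (-24701 - 18871) = -110 - 1*(-43572) = -110 + 43572 = 43462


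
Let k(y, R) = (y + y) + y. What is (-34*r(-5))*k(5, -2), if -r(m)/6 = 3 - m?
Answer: 24480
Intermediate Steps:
r(m) = -18 + 6*m (r(m) = -6*(3 - m) = -18 + 6*m)
k(y, R) = 3*y (k(y, R) = 2*y + y = 3*y)
(-34*r(-5))*k(5, -2) = (-34*(-18 + 6*(-5)))*(3*5) = -34*(-18 - 30)*15 = -34*(-48)*15 = 1632*15 = 24480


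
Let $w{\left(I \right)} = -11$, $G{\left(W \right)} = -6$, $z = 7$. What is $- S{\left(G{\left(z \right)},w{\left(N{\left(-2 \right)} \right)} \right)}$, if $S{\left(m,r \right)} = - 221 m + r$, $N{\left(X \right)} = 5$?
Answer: $-1315$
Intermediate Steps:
$S{\left(m,r \right)} = r - 221 m$
$- S{\left(G{\left(z \right)},w{\left(N{\left(-2 \right)} \right)} \right)} = - (-11 - -1326) = - (-11 + 1326) = \left(-1\right) 1315 = -1315$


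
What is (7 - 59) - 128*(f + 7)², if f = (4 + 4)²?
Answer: -645300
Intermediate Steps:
f = 64 (f = 8² = 64)
(7 - 59) - 128*(f + 7)² = (7 - 59) - 128*(64 + 7)² = -52 - 128*71² = -52 - 128*5041 = -52 - 645248 = -645300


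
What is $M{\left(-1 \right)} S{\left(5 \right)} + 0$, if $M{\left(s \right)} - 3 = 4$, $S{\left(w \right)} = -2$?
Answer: $-14$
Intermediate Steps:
$M{\left(s \right)} = 7$ ($M{\left(s \right)} = 3 + 4 = 7$)
$M{\left(-1 \right)} S{\left(5 \right)} + 0 = 7 \left(-2\right) + 0 = -14 + 0 = -14$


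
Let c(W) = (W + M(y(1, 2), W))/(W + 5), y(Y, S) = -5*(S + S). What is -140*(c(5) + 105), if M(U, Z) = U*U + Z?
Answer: -20440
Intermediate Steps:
y(Y, S) = -10*S
M(U, Z) = Z + U**2 (M(U, Z) = U**2 + Z = Z + U**2)
c(W) = (400 + 2*W)/(5 + W) (c(W) = (W + (W + (-10*2)**2))/(W + 5) = (W + (W + (-20)**2))/(5 + W) = (W + (W + 400))/(5 + W) = (W + (400 + W))/(5 + W) = (400 + 2*W)/(5 + W))
-140*(c(5) + 105) = -140*(2*(200 + 5)/(5 + 5) + 105) = -140*(2*205/10 + 105) = -140*(2*(1/10)*205 + 105) = -140*(41 + 105) = -140*146 = -20440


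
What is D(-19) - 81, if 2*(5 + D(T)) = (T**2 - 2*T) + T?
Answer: 104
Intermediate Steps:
D(T) = -5 + T**2/2 - T/2 (D(T) = -5 + ((T**2 - 2*T) + T)/2 = -5 + (T**2 - T)/2 = -5 + (T**2/2 - T/2) = -5 + T**2/2 - T/2)
D(-19) - 81 = (-5 + (1/2)*(-19)**2 - 1/2*(-19)) - 81 = (-5 + (1/2)*361 + 19/2) - 81 = (-5 + 361/2 + 19/2) - 81 = 185 - 81 = 104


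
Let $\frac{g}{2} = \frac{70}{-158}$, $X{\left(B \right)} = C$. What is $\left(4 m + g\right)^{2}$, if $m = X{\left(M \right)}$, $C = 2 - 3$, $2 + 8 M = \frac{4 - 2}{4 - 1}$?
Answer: $\frac{148996}{6241} \approx 23.874$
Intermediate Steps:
$M = - \frac{1}{6}$ ($M = - \frac{1}{4} + \frac{\left(4 - 2\right) \frac{1}{4 - 1}}{8} = - \frac{1}{4} + \frac{2 \cdot \frac{1}{3}}{8} = - \frac{1}{4} + \frac{1}{8} \cdot \frac{2}{3} = - \frac{1}{4} + \frac{1}{12} = - \frac{1}{6} \approx -0.16667$)
$C = -1$
$X{\left(B \right)} = -1$
$m = -1$
$g = - \frac{70}{79}$ ($g = 2 \frac{70}{-158} = 2 \cdot 70 \left(- \frac{1}{158}\right) = 2 \left(- \frac{35}{79}\right) = - \frac{70}{79} \approx -0.88608$)
$\left(4 m + g\right)^{2} = \left(4 \left(-1\right) - \frac{70}{79}\right)^{2} = \left(-4 - \frac{70}{79}\right)^{2} = \left(- \frac{386}{79}\right)^{2} = \frac{148996}{6241}$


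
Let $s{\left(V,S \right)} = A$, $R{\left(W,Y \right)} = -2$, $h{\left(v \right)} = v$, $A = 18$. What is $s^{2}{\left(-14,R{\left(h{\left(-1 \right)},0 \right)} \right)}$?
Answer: $324$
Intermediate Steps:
$s{\left(V,S \right)} = 18$
$s^{2}{\left(-14,R{\left(h{\left(-1 \right)},0 \right)} \right)} = 18^{2} = 324$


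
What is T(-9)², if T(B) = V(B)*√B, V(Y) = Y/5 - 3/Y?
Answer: -484/25 ≈ -19.360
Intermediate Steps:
V(Y) = -3/Y + Y/5 (V(Y) = Y*(⅕) - 3/Y = Y/5 - 3/Y = -3/Y + Y/5)
T(B) = √B*(-3/B + B/5) (T(B) = (-3/B + B/5)*√B = √B*(-3/B + B/5))
T(-9)² = ((-15 + (-9)²)/(5*√(-9)))² = ((-I/3)*(-15 + 81)/5)² = ((⅕)*(-I/3)*66)² = (-22*I/5)² = -484/25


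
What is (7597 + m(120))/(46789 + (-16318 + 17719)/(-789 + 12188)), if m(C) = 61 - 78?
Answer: 21601105/133337303 ≈ 0.16200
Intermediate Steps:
m(C) = -17
(7597 + m(120))/(46789 + (-16318 + 17719)/(-789 + 12188)) = (7597 - 17)/(46789 + (-16318 + 17719)/(-789 + 12188)) = 7580/(46789 + 1401/11399) = 7580/(533349212/11399) = 7580*(11399/533349212) = 21601105/133337303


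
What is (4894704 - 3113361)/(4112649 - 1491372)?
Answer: 197927/291253 ≈ 0.67957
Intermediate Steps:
(4894704 - 3113361)/(4112649 - 1491372) = 1781343/2621277 = 1781343*(1/2621277) = 197927/291253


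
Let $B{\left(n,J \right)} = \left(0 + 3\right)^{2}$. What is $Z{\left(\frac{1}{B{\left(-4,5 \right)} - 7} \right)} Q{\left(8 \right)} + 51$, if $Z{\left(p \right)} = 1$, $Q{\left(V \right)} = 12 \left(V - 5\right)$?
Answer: $87$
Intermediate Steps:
$B{\left(n,J \right)} = 9$ ($B{\left(n,J \right)} = 3^{2} = 9$)
$Q{\left(V \right)} = -60 + 12 V$ ($Q{\left(V \right)} = 12 \left(-5 + V\right) = -60 + 12 V$)
$Z{\left(\frac{1}{B{\left(-4,5 \right)} - 7} \right)} Q{\left(8 \right)} + 51 = 1 \left(-60 + 12 \cdot 8\right) + 51 = 1 \left(-60 + 96\right) + 51 = 1 \cdot 36 + 51 = 36 + 51 = 87$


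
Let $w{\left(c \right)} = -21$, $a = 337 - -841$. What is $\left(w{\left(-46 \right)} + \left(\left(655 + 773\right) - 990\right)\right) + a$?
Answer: $1595$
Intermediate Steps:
$a = 1178$ ($a = 337 + 841 = 1178$)
$\left(w{\left(-46 \right)} + \left(\left(655 + 773\right) - 990\right)\right) + a = \left(-21 + \left(\left(655 + 773\right) - 990\right)\right) + 1178 = \left(-21 + \left(1428 - 990\right)\right) + 1178 = \left(-21 + 438\right) + 1178 = 417 + 1178 = 1595$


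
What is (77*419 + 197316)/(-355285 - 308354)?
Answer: -229579/663639 ≈ -0.34594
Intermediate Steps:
(77*419 + 197316)/(-355285 - 308354) = (32263 + 197316)/(-663639) = 229579*(-1/663639) = -229579/663639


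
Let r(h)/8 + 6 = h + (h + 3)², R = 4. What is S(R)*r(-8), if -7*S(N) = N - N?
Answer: 0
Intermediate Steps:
S(N) = 0 (S(N) = -(N - N)/7 = -⅐*0 = 0)
r(h) = -48 + 8*h + 8*(3 + h)² (r(h) = -48 + 8*(h + (h + 3)²) = -48 + 8*(h + (3 + h)²) = -48 + (8*h + 8*(3 + h)²) = -48 + 8*h + 8*(3 + h)²)
S(R)*r(-8) = 0*(-48 + 8*(-8) + 8*(3 - 8)²) = 0*(-48 - 64 + 8*(-5)²) = 0*(-48 - 64 + 8*25) = 0*(-48 - 64 + 200) = 0*88 = 0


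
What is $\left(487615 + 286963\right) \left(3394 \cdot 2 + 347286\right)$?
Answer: $274257930772$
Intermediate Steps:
$\left(487615 + 286963\right) \left(3394 \cdot 2 + 347286\right) = 774578 \left(6788 + 347286\right) = 774578 \cdot 354074 = 274257930772$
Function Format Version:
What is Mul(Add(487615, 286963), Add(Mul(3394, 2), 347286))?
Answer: 274257930772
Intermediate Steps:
Mul(Add(487615, 286963), Add(Mul(3394, 2), 347286)) = Mul(774578, Add(6788, 347286)) = Mul(774578, 354074) = 274257930772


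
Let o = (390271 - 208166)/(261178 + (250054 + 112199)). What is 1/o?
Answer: 623431/182105 ≈ 3.4235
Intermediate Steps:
o = 182105/623431 (o = 182105/(261178 + 362253) = 182105/623431 ≈ 0.29210)
1/o = 1/(182105/623431) = 623431/182105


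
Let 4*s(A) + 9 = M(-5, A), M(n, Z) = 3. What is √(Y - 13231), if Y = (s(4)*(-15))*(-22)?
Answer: I*√13726 ≈ 117.16*I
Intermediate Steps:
s(A) = -3/2 (s(A) = -9/4 + (¼)*3 = -9/4 + ¾ = -3/2)
Y = -495 (Y = -3/2*(-15)*(-22) = (45/2)*(-22) = -495)
√(Y - 13231) = √(-495 - 13231) = √(-13726) = I*√13726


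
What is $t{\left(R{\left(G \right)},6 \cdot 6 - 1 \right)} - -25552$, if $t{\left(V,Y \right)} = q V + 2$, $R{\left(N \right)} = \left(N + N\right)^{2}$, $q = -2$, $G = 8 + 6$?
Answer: $23986$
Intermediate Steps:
$G = 14$
$R{\left(N \right)} = 4 N^{2}$ ($R{\left(N \right)} = \left(2 N\right)^{2} = 4 N^{2}$)
$t{\left(V,Y \right)} = 2 - 2 V$ ($t{\left(V,Y \right)} = - 2 V + 2 = 2 - 2 V$)
$t{\left(R{\left(G \right)},6 \cdot 6 - 1 \right)} - -25552 = \left(2 - 2 \cdot 4 \cdot 14^{2}\right) - -25552 = \left(2 - 2 \cdot 4 \cdot 196\right) + 25552 = \left(2 - 1568\right) + 25552 = -1566 + 25552 = 23986$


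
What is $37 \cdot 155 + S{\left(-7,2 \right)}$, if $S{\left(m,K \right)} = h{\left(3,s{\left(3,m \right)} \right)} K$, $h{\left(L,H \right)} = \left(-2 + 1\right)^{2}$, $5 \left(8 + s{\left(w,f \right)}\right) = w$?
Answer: $5737$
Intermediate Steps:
$s{\left(w,f \right)} = -8 + \frac{w}{5}$
$h{\left(L,H \right)} = 1$ ($h{\left(L,H \right)} = \left(-1\right)^{2} = 1$)
$S{\left(m,K \right)} = K$ ($S{\left(m,K \right)} = 1 K = K$)
$37 \cdot 155 + S{\left(-7,2 \right)} = 37 \cdot 155 + 2 = 5735 + 2 = 5737$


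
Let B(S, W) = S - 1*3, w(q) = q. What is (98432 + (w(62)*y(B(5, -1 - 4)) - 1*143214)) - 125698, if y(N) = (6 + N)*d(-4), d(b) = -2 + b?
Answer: -173456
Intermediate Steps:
B(S, W) = -3 + S (B(S, W) = S - 3 = -3 + S)
y(N) = -36 - 6*N (y(N) = (6 + N)*(-2 - 4) = (6 + N)*(-6) = -36 - 6*N)
(98432 + (w(62)*y(B(5, -1 - 4)) - 1*143214)) - 125698 = (98432 + (62*(-36 - 6*(-3 + 5)) - 1*143214)) - 125698 = (98432 + (62*(-36 - 6*2) - 143214)) - 125698 = (98432 + (62*(-36 - 12) - 143214)) - 125698 = (98432 + (62*(-48) - 143214)) - 125698 = (98432 + (-2976 - 143214)) - 125698 = (98432 - 146190) - 125698 = -47758 - 125698 = -173456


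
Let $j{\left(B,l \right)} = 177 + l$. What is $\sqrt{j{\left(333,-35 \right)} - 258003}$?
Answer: $i \sqrt{257861} \approx 507.8 i$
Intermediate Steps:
$\sqrt{j{\left(333,-35 \right)} - 258003} = \sqrt{\left(177 - 35\right) - 258003} = \sqrt{142 - 258003} = \sqrt{-257861} = i \sqrt{257861}$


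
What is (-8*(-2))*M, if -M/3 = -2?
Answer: 96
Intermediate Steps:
M = 6 (M = -3*(-2) = 6)
(-8*(-2))*M = -8*(-2)*6 = 16*6 = 96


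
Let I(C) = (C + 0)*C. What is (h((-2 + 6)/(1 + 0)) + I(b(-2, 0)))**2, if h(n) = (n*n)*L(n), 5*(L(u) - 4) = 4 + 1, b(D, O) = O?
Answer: 6400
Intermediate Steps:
L(u) = 5 (L(u) = 4 + (4 + 1)/5 = 4 + (1/5)*5 = 4 + 1 = 5)
I(C) = C**2 (I(C) = C*C = C**2)
h(n) = 5*n**2 (h(n) = (n*n)*5 = n**2*5 = 5*n**2)
(h((-2 + 6)/(1 + 0)) + I(b(-2, 0)))**2 = (5*((-2 + 6)/(1 + 0))**2 + 0**2)**2 = (5*(4/1)**2 + 0)**2 = (5*(4*1)**2 + 0)**2 = (5*4**2 + 0)**2 = (5*16 + 0)**2 = (80 + 0)**2 = 80**2 = 6400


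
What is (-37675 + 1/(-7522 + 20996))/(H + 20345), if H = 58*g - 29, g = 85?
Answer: -507632949/340164604 ≈ -1.4923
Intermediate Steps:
H = 4901 (H = 58*85 - 29 = 4930 - 29 = 4901)
(-37675 + 1/(-7522 + 20996))/(H + 20345) = (-37675 + 1/(-7522 + 20996))/(4901 + 20345) = (-37675 + 1/13474)/25246 = (-37675 + 1/13474)*(1/25246) = -507632949/13474*1/25246 = -507632949/340164604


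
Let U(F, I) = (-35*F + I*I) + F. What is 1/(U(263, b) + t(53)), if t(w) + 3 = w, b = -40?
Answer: -1/7292 ≈ -0.00013714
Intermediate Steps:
t(w) = -3 + w
U(F, I) = I² - 34*F (U(F, I) = (-35*F + I²) + F = (I² - 35*F) + F = I² - 34*F)
1/(U(263, b) + t(53)) = 1/(((-40)² - 34*263) + (-3 + 53)) = 1/((1600 - 8942) + 50) = 1/(-7342 + 50) = 1/(-7292) = -1/7292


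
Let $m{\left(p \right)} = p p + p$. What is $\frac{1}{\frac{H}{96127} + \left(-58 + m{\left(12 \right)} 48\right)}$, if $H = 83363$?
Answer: $\frac{96127}{714306973} \approx 0.00013457$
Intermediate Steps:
$m{\left(p \right)} = p + p^{2}$ ($m{\left(p \right)} = p^{2} + p = p + p^{2}$)
$\frac{1}{\frac{H}{96127} + \left(-58 + m{\left(12 \right)} 48\right)} = \frac{1}{\frac{83363}{96127} - \left(58 - 12 \left(1 + 12\right) 48\right)} = \frac{1}{83363 \cdot \frac{1}{96127} - \left(58 - 12 \cdot 13 \cdot 48\right)} = \frac{1}{\frac{83363}{96127} + \left(-58 + 156 \cdot 48\right)} = \frac{1}{\frac{83363}{96127} + \left(-58 + 7488\right)} = \frac{1}{\frac{83363}{96127} + 7430} = \frac{1}{\frac{714306973}{96127}} = \frac{96127}{714306973}$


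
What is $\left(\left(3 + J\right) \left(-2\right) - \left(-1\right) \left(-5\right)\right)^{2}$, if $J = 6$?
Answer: $529$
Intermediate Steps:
$\left(\left(3 + J\right) \left(-2\right) - \left(-1\right) \left(-5\right)\right)^{2} = \left(\left(3 + 6\right) \left(-2\right) - \left(-1\right) \left(-5\right)\right)^{2} = \left(9 \left(-2\right) - 5\right)^{2} = \left(-18 - 5\right)^{2} = \left(-23\right)^{2} = 529$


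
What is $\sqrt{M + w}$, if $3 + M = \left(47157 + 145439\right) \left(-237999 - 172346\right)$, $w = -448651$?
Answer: $i \sqrt{79031254274} \approx 2.8113 \cdot 10^{5} i$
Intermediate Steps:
$M = -79030805623$ ($M = -3 + \left(47157 + 145439\right) \left(-237999 - 172346\right) = -3 + 192596 \left(-410345\right) = -3 - 79030805620 = -79030805623$)
$\sqrt{M + w} = \sqrt{-79030805623 - 448651} = \sqrt{-79031254274} = i \sqrt{79031254274}$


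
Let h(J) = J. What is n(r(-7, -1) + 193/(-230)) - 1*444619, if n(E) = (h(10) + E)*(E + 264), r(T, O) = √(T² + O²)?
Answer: -23390169711/52900 + 31317*√2/23 ≈ -4.4023e+5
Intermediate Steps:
r(T, O) = √(O² + T²)
n(E) = (10 + E)*(264 + E) (n(E) = (10 + E)*(E + 264) = (10 + E)*(264 + E))
n(r(-7, -1) + 193/(-230)) - 1*444619 = (2640 + (√((-1)² + (-7)²) + 193/(-230))² + 274*(√((-1)² + (-7)²) + 193/(-230))) - 1*444619 = (2640 + (√(1 + 49) + 193*(-1/230))² + 274*(√(1 + 49) + 193*(-1/230))) - 444619 = (2640 + (√50 - 193/230)² + 274*(√50 - 193/230)) - 444619 = (2640 + (5*√2 - 193/230)² + 274*(5*√2 - 193/230)) - 444619 = (2640 + (-193/230 + 5*√2)² + 274*(-193/230 + 5*√2)) - 444619 = (2640 + (-193/230 + 5*√2)² + (-26441/115 + 1370*√2)) - 444619 = (277159/115 + (-193/230 + 5*√2)² + 1370*√2) - 444619 = -50854026/115 + (-193/230 + 5*√2)² + 1370*√2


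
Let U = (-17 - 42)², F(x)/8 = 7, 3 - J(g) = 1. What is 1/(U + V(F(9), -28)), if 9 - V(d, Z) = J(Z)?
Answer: 1/3488 ≈ 0.00028670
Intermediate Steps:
J(g) = 2 (J(g) = 3 - 1*1 = 3 - 1 = 2)
F(x) = 56 (F(x) = 8*7 = 56)
V(d, Z) = 7 (V(d, Z) = 9 - 1*2 = 9 - 2 = 7)
U = 3481 (U = (-59)² = 3481)
1/(U + V(F(9), -28)) = 1/(3481 + 7) = 1/3488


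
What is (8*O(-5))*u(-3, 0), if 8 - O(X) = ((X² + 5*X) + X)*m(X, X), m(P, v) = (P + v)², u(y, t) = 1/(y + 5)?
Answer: 2032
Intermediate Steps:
u(y, t) = 1/(5 + y)
O(X) = 8 - 4*X²*(X² + 6*X) (O(X) = 8 - ((X² + 5*X) + X)*(X + X)² = 8 - (X² + 6*X)*(2*X)² = 8 - (X² + 6*X)*4*X² = 8 - 4*X²*(X² + 6*X))
(8*O(-5))*u(-3, 0) = (8*(8 - 24*(-5)³ - 4*(-5)⁴))/(5 - 3) = (8*(8 - 24*(-125) - 4*625))/2 = (8*(8 + 3000 - 2500))*(½) = (8*508)*(½) = 4064*(½) = 2032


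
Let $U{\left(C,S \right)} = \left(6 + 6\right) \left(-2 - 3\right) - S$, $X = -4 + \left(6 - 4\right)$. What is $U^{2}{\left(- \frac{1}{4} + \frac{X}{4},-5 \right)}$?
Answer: $3025$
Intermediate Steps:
$X = -2$ ($X = -4 + \left(6 - 4\right) = -4 + 2 = -2$)
$U{\left(C,S \right)} = -60 - S$ ($U{\left(C,S \right)} = 12 \left(-5\right) - S = -60 - S$)
$U^{2}{\left(- \frac{1}{4} + \frac{X}{4},-5 \right)} = \left(-60 - -5\right)^{2} = \left(-60 + 5\right)^{2} = \left(-55\right)^{2} = 3025$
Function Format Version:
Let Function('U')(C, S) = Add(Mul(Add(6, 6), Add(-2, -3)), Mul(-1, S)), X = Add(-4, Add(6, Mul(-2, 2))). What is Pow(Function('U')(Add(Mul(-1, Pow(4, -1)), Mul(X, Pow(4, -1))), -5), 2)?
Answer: 3025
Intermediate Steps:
X = -2 (X = Add(-4, Add(6, -4)) = Add(-4, 2) = -2)
Function('U')(C, S) = Add(-60, Mul(-1, S)) (Function('U')(C, S) = Add(Mul(12, -5), Mul(-1, S)) = Add(-60, Mul(-1, S)))
Pow(Function('U')(Add(Mul(-1, Pow(4, -1)), Mul(X, Pow(4, -1))), -5), 2) = Pow(Add(-60, Mul(-1, -5)), 2) = Pow(Add(-60, 5), 2) = Pow(-55, 2) = 3025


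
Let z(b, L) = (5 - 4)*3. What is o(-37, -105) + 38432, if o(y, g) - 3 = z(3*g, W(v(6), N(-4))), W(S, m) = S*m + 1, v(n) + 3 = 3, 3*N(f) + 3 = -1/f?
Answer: 38438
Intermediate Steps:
N(f) = -1 - 1/(3*f) (N(f) = -1 + (-1/f)/3 = -1 - 1/(3*f))
v(n) = 0 (v(n) = -3 + 3 = 0)
W(S, m) = 1 + S*m
z(b, L) = 3 (z(b, L) = 1*3 = 3)
o(y, g) = 6 (o(y, g) = 3 + 3 = 6)
o(-37, -105) + 38432 = 6 + 38432 = 38438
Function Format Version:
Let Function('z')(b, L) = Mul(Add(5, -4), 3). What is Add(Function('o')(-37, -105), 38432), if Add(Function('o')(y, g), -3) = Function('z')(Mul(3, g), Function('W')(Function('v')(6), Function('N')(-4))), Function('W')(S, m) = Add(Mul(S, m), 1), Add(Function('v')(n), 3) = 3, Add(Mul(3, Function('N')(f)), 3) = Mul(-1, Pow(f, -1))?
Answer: 38438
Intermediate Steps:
Function('N')(f) = Add(-1, Mul(Rational(-1, 3), Pow(f, -1))) (Function('N')(f) = Add(-1, Mul(Rational(1, 3), Mul(-1, Pow(f, -1)))) = Add(-1, Mul(Rational(-1, 3), Pow(f, -1))))
Function('v')(n) = 0 (Function('v')(n) = Add(-3, 3) = 0)
Function('W')(S, m) = Add(1, Mul(S, m))
Function('z')(b, L) = 3 (Function('z')(b, L) = Mul(1, 3) = 3)
Function('o')(y, g) = 6 (Function('o')(y, g) = Add(3, 3) = 6)
Add(Function('o')(-37, -105), 38432) = Add(6, 38432) = 38438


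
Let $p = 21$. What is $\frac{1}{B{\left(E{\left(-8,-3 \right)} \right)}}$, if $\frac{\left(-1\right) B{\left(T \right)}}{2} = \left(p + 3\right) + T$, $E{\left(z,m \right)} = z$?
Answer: $- \frac{1}{32} \approx -0.03125$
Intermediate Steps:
$B{\left(T \right)} = -48 - 2 T$ ($B{\left(T \right)} = - 2 \left(\left(21 + 3\right) + T\right) = - 2 \left(24 + T\right) = -48 - 2 T$)
$\frac{1}{B{\left(E{\left(-8,-3 \right)} \right)}} = \frac{1}{-48 - -16} = \frac{1}{-48 + 16} = \frac{1}{-32} = - \frac{1}{32}$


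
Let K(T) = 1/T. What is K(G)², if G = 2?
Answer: ¼ ≈ 0.25000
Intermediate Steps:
K(T) = 1/T
K(G)² = (1/2)² = (½)² = ¼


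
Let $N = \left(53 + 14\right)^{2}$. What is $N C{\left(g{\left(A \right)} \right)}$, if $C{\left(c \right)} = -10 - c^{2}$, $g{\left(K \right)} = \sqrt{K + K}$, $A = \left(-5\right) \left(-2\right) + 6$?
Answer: $-188538$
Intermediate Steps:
$A = 16$ ($A = 10 + 6 = 16$)
$g{\left(K \right)} = \sqrt{2} \sqrt{K}$ ($g{\left(K \right)} = \sqrt{2 K} = \sqrt{2} \sqrt{K}$)
$N = 4489$ ($N = 67^{2} = 4489$)
$N C{\left(g{\left(A \right)} \right)} = 4489 \left(-10 - \left(\sqrt{2} \sqrt{16}\right)^{2}\right) = 4489 \left(-10 - \left(\sqrt{2} \cdot 4\right)^{2}\right) = 4489 \left(-10 - \left(4 \sqrt{2}\right)^{2}\right) = 4489 \left(-10 - 32\right) = 4489 \left(-42\right) = -188538$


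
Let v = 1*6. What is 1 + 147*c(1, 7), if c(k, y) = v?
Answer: 883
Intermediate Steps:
v = 6
c(k, y) = 6
1 + 147*c(1, 7) = 1 + 147*6 = 1 + 882 = 883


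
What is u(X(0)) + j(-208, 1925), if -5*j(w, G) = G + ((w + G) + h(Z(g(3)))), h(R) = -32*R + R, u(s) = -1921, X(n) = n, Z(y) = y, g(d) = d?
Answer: -13154/5 ≈ -2630.8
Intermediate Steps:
h(R) = -31*R
j(w, G) = 93/5 - 2*G/5 - w/5 (j(w, G) = -(G + ((w + G) - 31*3))/5 = -(G + ((G + w) - 93))/5 = -(G + (-93 + G + w))/5 = -(-93 + w + 2*G)/5 = 93/5 - 2*G/5 - w/5)
u(X(0)) + j(-208, 1925) = -1921 + (93/5 - 2/5*1925 - 1/5*(-208)) = -1921 + (93/5 - 770 + 208/5) = -1921 - 3549/5 = -13154/5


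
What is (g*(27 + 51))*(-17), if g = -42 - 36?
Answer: 103428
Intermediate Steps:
g = -78
(g*(27 + 51))*(-17) = -78*(27 + 51)*(-17) = -78*78*(-17) = -6084*(-17) = 103428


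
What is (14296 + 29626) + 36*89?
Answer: 47126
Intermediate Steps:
(14296 + 29626) + 36*89 = 43922 + 3204 = 47126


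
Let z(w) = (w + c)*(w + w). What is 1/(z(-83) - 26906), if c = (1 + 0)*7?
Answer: -1/14290 ≈ -6.9979e-5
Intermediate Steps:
c = 7 (c = 1*7 = 7)
z(w) = 2*w*(7 + w) (z(w) = (w + 7)*(w + w) = (7 + w)*(2*w) = 2*w*(7 + w))
1/(z(-83) - 26906) = 1/(2*(-83)*(7 - 83) - 26906) = 1/(2*(-83)*(-76) - 26906) = 1/(12616 - 26906) = 1/(-14290) = -1/14290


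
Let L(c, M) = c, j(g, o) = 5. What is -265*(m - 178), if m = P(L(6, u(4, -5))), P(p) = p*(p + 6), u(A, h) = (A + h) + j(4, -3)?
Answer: 28090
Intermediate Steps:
u(A, h) = 5 + A + h (u(A, h) = (A + h) + 5 = 5 + A + h)
P(p) = p*(6 + p)
m = 72 (m = 6*(6 + 6) = 6*12 = 72)
-265*(m - 178) = -265*(72 - 178) = -265*(-106) = 28090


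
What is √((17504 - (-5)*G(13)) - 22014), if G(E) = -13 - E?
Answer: 4*I*√290 ≈ 68.118*I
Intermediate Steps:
√((17504 - (-5)*G(13)) - 22014) = √((17504 - (-5)*(-13 - 1*13)) - 22014) = √((17504 - (-5)*(-13 - 13)) - 22014) = √((17504 - (-5)*(-26)) - 22014) = √((17504 - 1*130) - 22014) = √((17504 - 130) - 22014) = √(17374 - 22014) = √(-4640) = 4*I*√290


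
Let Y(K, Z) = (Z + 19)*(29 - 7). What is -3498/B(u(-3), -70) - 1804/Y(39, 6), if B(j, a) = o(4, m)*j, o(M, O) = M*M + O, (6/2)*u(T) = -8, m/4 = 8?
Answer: 38477/1600 ≈ 24.048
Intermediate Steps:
m = 32 (m = 4*8 = 32)
u(T) = -8/3 (u(T) = (⅓)*(-8) = -8/3)
Y(K, Z) = 418 + 22*Z (Y(K, Z) = (19 + Z)*22 = 418 + 22*Z)
o(M, O) = O + M² (o(M, O) = M² + O = O + M²)
B(j, a) = 48*j (B(j, a) = (32 + 4²)*j = (32 + 16)*j = 48*j)
-3498/B(u(-3), -70) - 1804/Y(39, 6) = -3498/(48*(-8/3)) - 1804/(418 + 22*6) = -3498/(-128) - 1804/(418 + 132) = -3498*(-1/128) - 1804/550 = 1749/64 - 1804*1/550 = 1749/64 - 82/25 = 38477/1600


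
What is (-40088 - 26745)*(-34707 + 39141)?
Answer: -296337522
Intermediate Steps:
(-40088 - 26745)*(-34707 + 39141) = -66833*4434 = -296337522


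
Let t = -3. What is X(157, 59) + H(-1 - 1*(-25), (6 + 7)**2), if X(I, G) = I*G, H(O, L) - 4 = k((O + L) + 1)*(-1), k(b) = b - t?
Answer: 9070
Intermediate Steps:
k(b) = 3 + b (k(b) = b - 1*(-3) = b + 3 = 3 + b)
H(O, L) = -L - O (H(O, L) = 4 + (3 + ((O + L) + 1))*(-1) = 4 + (3 + ((L + O) + 1))*(-1) = 4 + (3 + (1 + L + O))*(-1) = 4 + (4 + L + O)*(-1) = 4 + (-4 - L - O) = -L - O)
X(I, G) = G*I
X(157, 59) + H(-1 - 1*(-25), (6 + 7)**2) = 59*157 + (-(6 + 7)**2 - (-1 - 1*(-25))) = 9263 + (-1*13**2 - (-1 + 25)) = 9263 + (-1*169 - 1*24) = 9263 + (-169 - 24) = 9263 - 193 = 9070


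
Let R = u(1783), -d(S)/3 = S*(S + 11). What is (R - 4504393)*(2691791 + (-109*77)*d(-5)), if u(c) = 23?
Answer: -8722356659770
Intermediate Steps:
d(S) = -3*S*(11 + S) (d(S) = -3*S*(S + 11) = -3*S*(11 + S))
R = 23
(R - 4504393)*(2691791 + (-109*77)*d(-5)) = (23 - 4504393)*(2691791 + (-109*77)*(-3*(-5)*(11 - 5))) = -4504370*(2691791 - (-25179)*(-5)*6) = -4504370*(2691791 - 8393*90) = -4504370*(2691791 - 755370) = -4504370*1936421 = -8722356659770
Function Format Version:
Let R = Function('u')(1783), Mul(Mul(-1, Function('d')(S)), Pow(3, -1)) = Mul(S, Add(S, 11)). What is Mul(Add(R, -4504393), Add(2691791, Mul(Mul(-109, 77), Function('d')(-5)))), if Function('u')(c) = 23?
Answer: -8722356659770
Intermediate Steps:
Function('d')(S) = Mul(-3, S, Add(11, S)) (Function('d')(S) = Mul(-3, Mul(S, Add(S, 11))) = Mul(-3, Mul(S, Add(11, S))) = Mul(-3, S, Add(11, S)))
R = 23
Mul(Add(R, -4504393), Add(2691791, Mul(Mul(-109, 77), Function('d')(-5)))) = Mul(Add(23, -4504393), Add(2691791, Mul(Mul(-109, 77), Mul(-3, -5, Add(11, -5))))) = Mul(-4504370, Add(2691791, Mul(-8393, Mul(-3, -5, 6)))) = Mul(-4504370, Add(2691791, Mul(-8393, 90))) = Mul(-4504370, Add(2691791, -755370)) = Mul(-4504370, 1936421) = -8722356659770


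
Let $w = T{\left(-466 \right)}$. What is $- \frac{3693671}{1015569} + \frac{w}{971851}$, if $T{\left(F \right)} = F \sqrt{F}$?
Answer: $- \frac{3693671}{1015569} - \frac{466 i \sqrt{466}}{971851} \approx -3.637 - 0.010351 i$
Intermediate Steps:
$T{\left(F \right)} = F^{\frac{3}{2}}$
$w = - 466 i \sqrt{466}$ ($w = \left(-466\right)^{\frac{3}{2}} = - 466 i \sqrt{466} \approx - 10060.0 i$)
$- \frac{3693671}{1015569} + \frac{w}{971851} = - \frac{3693671}{1015569} + \frac{\left(-466\right) i \sqrt{466}}{971851} = \left(-3693671\right) \frac{1}{1015569} + - 466 i \sqrt{466} \cdot \frac{1}{971851} = - \frac{3693671}{1015569} - \frac{466 i \sqrt{466}}{971851}$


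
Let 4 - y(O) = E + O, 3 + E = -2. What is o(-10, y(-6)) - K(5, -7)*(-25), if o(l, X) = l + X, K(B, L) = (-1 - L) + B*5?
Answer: 780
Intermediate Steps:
E = -5 (E = -3 - 2 = -5)
y(O) = 9 - O (y(O) = 4 - (-5 + O) = 4 + (5 - O) = 9 - O)
K(B, L) = -1 - L + 5*B (K(B, L) = (-1 - L) + 5*B = -1 - L + 5*B)
o(l, X) = X + l
o(-10, y(-6)) - K(5, -7)*(-25) = ((9 - 1*(-6)) - 10) - (-1 - 1*(-7) + 5*5)*(-25) = ((9 + 6) - 10) - (-1 + 7 + 25)*(-25) = (15 - 10) - 31*(-25) = 5 - 1*(-775) = 5 + 775 = 780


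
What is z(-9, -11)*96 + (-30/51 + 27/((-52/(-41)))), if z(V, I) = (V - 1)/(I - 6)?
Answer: 68219/884 ≈ 77.171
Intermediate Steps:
z(V, I) = (-1 + V)/(-6 + I)
z(-9, -11)*96 + (-30/51 + 27/((-52/(-41)))) = ((-1 - 9)/(-6 - 11))*96 + (-30/51 + 27/((-52/(-41)))) = (-10/(-17))*96 + (-30*1/51 + 27/((-52*(-1/41)))) = -1/17*(-10)*96 + (-10/17 + 27/(52/41)) = (10/17)*96 + (-10/17 + 27*(41/52)) = 960/17 + (-10/17 + 1107/52) = 960/17 + 18299/884 = 68219/884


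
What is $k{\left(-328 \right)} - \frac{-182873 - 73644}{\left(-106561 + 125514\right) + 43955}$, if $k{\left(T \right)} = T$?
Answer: $- \frac{20377307}{62908} \approx -323.92$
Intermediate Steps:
$k{\left(-328 \right)} - \frac{-182873 - 73644}{\left(-106561 + 125514\right) + 43955} = -328 - \frac{-182873 - 73644}{\left(-106561 + 125514\right) + 43955} = -328 - - \frac{256517}{18953 + 43955} = -328 - - \frac{256517}{62908} = -328 + \frac{256517}{62908} = - \frac{20377307}{62908}$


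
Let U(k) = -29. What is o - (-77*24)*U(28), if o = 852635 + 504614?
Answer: 1303657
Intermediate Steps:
o = 1357249
o - (-77*24)*U(28) = 1357249 - (-77*24)*(-29) = 1357249 - (-1848)*(-29) = 1357249 - 1*53592 = 1357249 - 53592 = 1303657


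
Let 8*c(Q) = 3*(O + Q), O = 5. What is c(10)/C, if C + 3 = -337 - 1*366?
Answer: -45/5648 ≈ -0.0079674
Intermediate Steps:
C = -706 (C = -3 + (-337 - 1*366) = -3 + (-337 - 366) = -3 - 703 = -706)
c(Q) = 15/8 + 3*Q/8 (c(Q) = (3*(5 + Q))/8 = (15 + 3*Q)/8 = 15/8 + 3*Q/8)
c(10)/C = (15/8 + (3/8)*10)/(-706) = (15/8 + 15/4)*(-1/706) = (45/8)*(-1/706) = -45/5648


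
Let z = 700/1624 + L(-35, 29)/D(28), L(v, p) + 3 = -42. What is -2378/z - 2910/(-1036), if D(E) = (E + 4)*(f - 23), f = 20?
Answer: -1141899187/432530 ≈ -2640.0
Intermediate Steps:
L(v, p) = -45 (L(v, p) = -3 - 42 = -45)
D(E) = -12 - 3*E (D(E) = (E + 4)*(20 - 23) = (4 + E)*(-3) = -12 - 3*E)
z = 835/928 (z = 700/1624 - 45/(-12 - 3*28) = 700*(1/1624) - 45/(-12 - 84) = 25/58 - 45/(-96) = 25/58 - 45*(-1/96) = 25/58 + 15/32 = 835/928 ≈ 0.89978)
-2378/z - 2910/(-1036) = -2378/835/928 - 2910/(-1036) = -2378*928/835 - 2910*(-1/1036) = -2206784/835 + 1455/518 = -1141899187/432530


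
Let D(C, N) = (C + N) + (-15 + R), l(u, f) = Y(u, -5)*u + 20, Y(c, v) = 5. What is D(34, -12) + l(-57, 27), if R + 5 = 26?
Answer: -237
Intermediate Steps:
R = 21 (R = -5 + 26 = 21)
l(u, f) = 20 + 5*u (l(u, f) = 5*u + 20 = 20 + 5*u)
D(C, N) = 6 + C + N (D(C, N) = (C + N) + (-15 + 21) = (C + N) + 6 = 6 + C + N)
D(34, -12) + l(-57, 27) = (6 + 34 - 12) + (20 + 5*(-57)) = 28 + (20 - 285) = 28 - 265 = -237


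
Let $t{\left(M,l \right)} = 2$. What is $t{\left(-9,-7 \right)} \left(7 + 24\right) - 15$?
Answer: $47$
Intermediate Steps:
$t{\left(-9,-7 \right)} \left(7 + 24\right) - 15 = 2 \left(7 + 24\right) - 15 = 2 \cdot 31 - 15 = 62 - 15 = 47$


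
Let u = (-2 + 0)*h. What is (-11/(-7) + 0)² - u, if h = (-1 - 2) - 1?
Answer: -271/49 ≈ -5.5306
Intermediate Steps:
h = -4 (h = -3 - 1 = -4)
u = 8 (u = (-2 + 0)*(-4) = -2*(-4) = 8)
(-11/(-7) + 0)² - u = (-11/(-7) + 0)² - 1*8 = (-11*(-⅐) + 0)² - 8 = (11/7 + 0)² - 8 = (11/7)² - 8 = 121/49 - 8 = -271/49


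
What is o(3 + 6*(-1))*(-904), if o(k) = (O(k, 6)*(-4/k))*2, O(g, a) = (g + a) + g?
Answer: 0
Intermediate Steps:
O(g, a) = a + 2*g (O(g, a) = (a + g) + g = a + 2*g)
o(k) = -8*(6 + 2*k)/k (o(k) = ((6 + 2*k)*(-4/k))*2 = -4*(6 + 2*k)/k*2 = -8*(6 + 2*k)/k)
o(3 + 6*(-1))*(-904) = (-16 - 48/(3 + 6*(-1)))*(-904) = (-16 - 48/(3 - 6))*(-904) = (-16 - 48/(-3))*(-904) = (-16 - 48*(-1/3))*(-904) = (-16 + 16)*(-904) = 0*(-904) = 0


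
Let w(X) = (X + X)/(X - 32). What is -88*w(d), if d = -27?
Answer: -4752/59 ≈ -80.542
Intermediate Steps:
w(X) = 2*X/(-32 + X) (w(X) = (2*X)/(-32 + X) = 2*X/(-32 + X))
-88*w(d) = -176*(-27)/(-32 - 27) = -176*(-27)/(-59) = -176*(-27)*(-1)/59 = -88*54/59 = -4752/59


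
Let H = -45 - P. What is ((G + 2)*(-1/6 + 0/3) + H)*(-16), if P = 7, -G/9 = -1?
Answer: 2584/3 ≈ 861.33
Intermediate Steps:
G = 9 (G = -9*(-1) = 9)
H = -52 (H = -45 - 1*7 = -45 - 7 = -52)
((G + 2)*(-1/6 + 0/3) + H)*(-16) = ((9 + 2)*(-1/6 + 0/3) - 52)*(-16) = (11*(-1*⅙ + 0*(⅓)) - 52)*(-16) = (11*(-⅙ + 0) - 52)*(-16) = (11*(-⅙) - 52)*(-16) = (-11/6 - 52)*(-16) = -323/6*(-16) = 2584/3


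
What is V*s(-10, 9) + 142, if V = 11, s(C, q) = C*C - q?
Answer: 1143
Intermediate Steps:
s(C, q) = C² - q
V*s(-10, 9) + 142 = 11*((-10)² - 1*9) + 142 = 11*(100 - 9) + 142 = 11*91 + 142 = 1001 + 142 = 1143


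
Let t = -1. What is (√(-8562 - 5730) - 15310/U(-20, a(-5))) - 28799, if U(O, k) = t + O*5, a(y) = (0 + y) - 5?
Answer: -2893389/101 + 6*I*√397 ≈ -28647.0 + 119.55*I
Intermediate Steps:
a(y) = -5 + y (a(y) = y - 5 = -5 + y)
U(O, k) = -1 + 5*O (U(O, k) = -1 + O*5 = -1 + 5*O)
(√(-8562 - 5730) - 15310/U(-20, a(-5))) - 28799 = (√(-8562 - 5730) - 15310/(-1 + 5*(-20))) - 28799 = (√(-14292) - 15310/(-1 - 100)) - 28799 = (6*I*√397 - 15310/(-101)) - 28799 = (6*I*√397 - 15310*(-1/101)) - 28799 = (6*I*√397 + 15310/101) - 28799 = (15310/101 + 6*I*√397) - 28799 = -2893389/101 + 6*I*√397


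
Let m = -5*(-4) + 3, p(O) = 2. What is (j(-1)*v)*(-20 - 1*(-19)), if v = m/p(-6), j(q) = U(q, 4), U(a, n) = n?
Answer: -46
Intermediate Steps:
j(q) = 4
m = 23 (m = 20 + 3 = 23)
v = 23/2 ≈ 11.500
(j(-1)*v)*(-20 - 1*(-19)) = (4*(23/2))*(-20 - 1*(-19)) = 46*(-20 + 19) = 46*(-1) = -46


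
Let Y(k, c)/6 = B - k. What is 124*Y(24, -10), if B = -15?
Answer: -29016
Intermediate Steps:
Y(k, c) = -90 - 6*k (Y(k, c) = 6*(-15 - k) = -90 - 6*k)
124*Y(24, -10) = 124*(-90 - 6*24) = 124*(-90 - 144) = 124*(-234) = -29016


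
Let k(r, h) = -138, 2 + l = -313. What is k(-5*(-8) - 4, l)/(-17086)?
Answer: 69/8543 ≈ 0.0080768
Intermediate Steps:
l = -315 (l = -2 - 313 = -315)
k(-5*(-8) - 4, l)/(-17086) = -138/(-17086) = -138*(-1/17086) = 69/8543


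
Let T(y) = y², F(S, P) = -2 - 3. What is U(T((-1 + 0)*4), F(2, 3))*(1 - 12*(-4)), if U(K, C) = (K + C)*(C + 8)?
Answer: 1617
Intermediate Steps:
F(S, P) = -5
U(K, C) = (8 + C)*(C + K) (U(K, C) = (C + K)*(8 + C) = (8 + C)*(C + K))
U(T((-1 + 0)*4), F(2, 3))*(1 - 12*(-4)) = ((-5)² + 8*(-5) + 8*((-1 + 0)*4)² - 5*16*(-1 + 0)²)*(1 - 12*(-4)) = (25 - 40 + 8*(-1*4)² - 5*(-1*4)²)*(1 + 48) = (25 - 40 + 8*(-4)² - 5*(-4)²)*49 = (25 - 40 + 8*16 - 5*16)*49 = (25 - 40 + 128 - 80)*49 = 33*49 = 1617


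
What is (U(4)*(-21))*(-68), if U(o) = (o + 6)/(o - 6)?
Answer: -7140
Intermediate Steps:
U(o) = (6 + o)/(-6 + o)
(U(4)*(-21))*(-68) = (((6 + 4)/(-6 + 4))*(-21))*(-68) = ((10/(-2))*(-21))*(-68) = (-½*10*(-21))*(-68) = -5*(-21)*(-68) = 105*(-68) = -7140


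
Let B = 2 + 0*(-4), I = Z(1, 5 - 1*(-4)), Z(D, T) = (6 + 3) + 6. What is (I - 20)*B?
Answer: -10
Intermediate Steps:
Z(D, T) = 15 (Z(D, T) = 9 + 6 = 15)
I = 15
B = 2 (B = 2 + 0 = 2)
(I - 20)*B = (15 - 20)*2 = -5*2 = -10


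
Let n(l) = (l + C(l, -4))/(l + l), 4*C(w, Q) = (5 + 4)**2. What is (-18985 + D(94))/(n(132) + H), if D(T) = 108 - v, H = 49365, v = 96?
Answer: -6678496/17376683 ≈ -0.38434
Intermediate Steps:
C(w, Q) = 81/4 (C(w, Q) = (5 + 4)**2/4 = (1/4)*9**2 = (1/4)*81 = 81/4)
D(T) = 12 (D(T) = 108 - 1*96 = 108 - 96 = 12)
n(l) = (81/4 + l)/(2*l) (n(l) = (l + 81/4)/(l + l) = (81/4 + l)/((2*l)) = (81/4 + l)*(1/(2*l)) = (81/4 + l)/(2*l))
(-18985 + D(94))/(n(132) + H) = (-18985 + 12)/((1/8)*(81 + 4*132)/132 + 49365) = -18973/((1/8)*(1/132)*(81 + 528) + 49365) = -18973/((1/8)*(1/132)*609 + 49365) = -18973/(203/352 + 49365) = -18973/17376683/352 = -18973*352/17376683 = -6678496/17376683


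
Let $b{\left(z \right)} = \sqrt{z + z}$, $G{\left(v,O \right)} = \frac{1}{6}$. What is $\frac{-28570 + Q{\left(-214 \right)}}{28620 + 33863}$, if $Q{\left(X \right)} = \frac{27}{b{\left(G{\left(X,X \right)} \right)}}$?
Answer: $- \frac{28570}{62483} + \frac{27 \sqrt{3}}{62483} \approx -0.4565$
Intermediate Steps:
$G{\left(v,O \right)} = \frac{1}{6}$
$b{\left(z \right)} = \sqrt{2} \sqrt{z}$ ($b{\left(z \right)} = \sqrt{2 z} = \sqrt{2} \sqrt{z}$)
$Q{\left(X \right)} = 27 \sqrt{3}$ ($Q{\left(X \right)} = \frac{27}{\sqrt{2} \sqrt{\frac{1}{6}}} = \frac{27}{\sqrt{2} \frac{\sqrt{6}}{6}} = \frac{27}{\frac{1}{3} \sqrt{3}} = 27 \sqrt{3}$)
$\frac{-28570 + Q{\left(-214 \right)}}{28620 + 33863} = \frac{-28570 + 27 \sqrt{3}}{28620 + 33863} = \frac{-28570 + 27 \sqrt{3}}{62483} = \left(-28570 + 27 \sqrt{3}\right) \frac{1}{62483} = - \frac{28570}{62483} + \frac{27 \sqrt{3}}{62483}$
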